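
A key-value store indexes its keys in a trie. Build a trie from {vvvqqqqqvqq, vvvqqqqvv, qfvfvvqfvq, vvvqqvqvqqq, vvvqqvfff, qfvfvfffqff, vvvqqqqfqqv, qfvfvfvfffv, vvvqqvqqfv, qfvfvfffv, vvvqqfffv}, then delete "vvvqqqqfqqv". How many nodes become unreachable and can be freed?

4

After clearing the end-marker at "vvvqqqqfqqv", prune upward until reaching a node still needed by another word.
The suffix "fqqv" (4 nodes) is used only by "vvvqqqqfqqv"; the node for "vvvqqqq" still has the child "q", so pruning stops there.
Nodes removed: 4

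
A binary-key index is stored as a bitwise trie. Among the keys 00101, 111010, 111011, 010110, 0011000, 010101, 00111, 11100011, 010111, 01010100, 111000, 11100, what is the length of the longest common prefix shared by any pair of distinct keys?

6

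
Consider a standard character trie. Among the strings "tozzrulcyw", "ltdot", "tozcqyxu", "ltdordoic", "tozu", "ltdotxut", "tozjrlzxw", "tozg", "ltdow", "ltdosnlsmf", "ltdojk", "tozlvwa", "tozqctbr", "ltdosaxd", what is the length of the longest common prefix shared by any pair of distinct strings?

5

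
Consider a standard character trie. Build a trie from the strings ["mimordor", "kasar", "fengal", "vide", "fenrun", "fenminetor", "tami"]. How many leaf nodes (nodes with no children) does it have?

A leaf is a node with no children — equivalently, the end of a word that is not a proper prefix of any other stored word.
Those words: "fengal", "fenminetor", "fenrun", "kasar", "mimordor", "tami", "vide"
Leaf count: 7

7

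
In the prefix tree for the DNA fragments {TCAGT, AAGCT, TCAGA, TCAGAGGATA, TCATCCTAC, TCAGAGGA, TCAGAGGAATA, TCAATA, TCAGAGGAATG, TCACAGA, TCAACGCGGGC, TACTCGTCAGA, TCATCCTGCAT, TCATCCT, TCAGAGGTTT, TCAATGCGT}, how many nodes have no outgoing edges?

13

Leaves are exactly the stored words that no other stored word extends.
Those words: "AAGCT", "TACTCGTCAGA", "TCAACGCGGGC", "TCAATA", "TCAATGCGT", "TCACAGA", "TCAGAGGAATA", "TCAGAGGAATG", "TCAGAGGATA", "TCAGAGGTTT", "TCAGT", "TCATCCTAC", "TCATCCTGCAT"
Leaf count: 13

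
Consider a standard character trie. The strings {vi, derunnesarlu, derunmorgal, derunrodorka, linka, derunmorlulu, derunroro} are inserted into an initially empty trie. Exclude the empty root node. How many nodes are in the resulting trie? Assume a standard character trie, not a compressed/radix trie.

Insert word by word; a character creates a node only if that edge doesn't already exist:
  "vi" → 2 new (v, i)
  "derunnesarlu" → 12 new (d, e, r, u, n, n, e, s, a, r, l, u)
  "derunmorgal" → prefix "derun" already present; 6 new (m, o, r, g, a, l)
  "derunrodorka" → prefix "derun" already present; 7 new (r, o, d, o, r, k, a)
  "linka" → 5 new (l, i, n, k, a)
  "derunmorlulu" → prefix "derunmor" already present; 4 new (l, u, l, u)
  "derunroro" → prefix "derunro" already present; 2 new (r, o)
Total nodes = 2 + 12 + 6 + 7 + 5 + 4 + 2 = 38

38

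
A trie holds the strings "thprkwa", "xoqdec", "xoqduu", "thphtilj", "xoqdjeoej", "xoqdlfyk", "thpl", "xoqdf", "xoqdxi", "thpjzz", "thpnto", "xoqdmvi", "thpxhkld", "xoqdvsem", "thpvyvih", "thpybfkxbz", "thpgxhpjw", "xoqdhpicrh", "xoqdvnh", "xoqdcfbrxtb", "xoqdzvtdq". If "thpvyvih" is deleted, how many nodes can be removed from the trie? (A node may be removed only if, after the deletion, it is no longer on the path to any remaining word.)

5

After clearing the end-marker at "thpvyvih", prune upward until reaching a node still needed by another word.
The suffix "vyvih" (5 nodes) is used only by "thpvyvih"; the node for "thp" still has the child "r", so pruning stops there.
Nodes removed: 5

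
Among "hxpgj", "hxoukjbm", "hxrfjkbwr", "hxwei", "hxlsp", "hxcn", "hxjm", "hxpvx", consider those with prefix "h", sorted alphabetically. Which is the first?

DFS of the "h" subtree visits, in order: "hxcn", "hxjm", "hxlsp", "hxoukjbm", "hxpgj", "hxpvx", "hxrfjkbwr", "hxwei"
Position 1: hxcn

hxcn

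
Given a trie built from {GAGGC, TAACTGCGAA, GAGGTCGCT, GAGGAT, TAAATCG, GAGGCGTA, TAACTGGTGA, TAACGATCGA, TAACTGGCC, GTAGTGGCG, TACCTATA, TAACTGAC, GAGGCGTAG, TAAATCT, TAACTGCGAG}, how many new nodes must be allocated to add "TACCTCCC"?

"TACCT" is already a path in the trie; the remaining "CCC" must be added.
Each of the 3 remaining characters creates one node.

3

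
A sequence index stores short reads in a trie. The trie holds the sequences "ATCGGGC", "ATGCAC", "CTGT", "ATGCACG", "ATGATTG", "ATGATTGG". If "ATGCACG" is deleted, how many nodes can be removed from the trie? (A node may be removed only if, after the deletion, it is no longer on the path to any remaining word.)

After clearing the end-marker at "ATGCACG", prune upward until reaching a node still needed by another word.
The suffix "G" (1 node) is used only by "ATGCACG"; "ATGCAC" is itself a stored word, so pruning stops there.
Nodes removed: 1

1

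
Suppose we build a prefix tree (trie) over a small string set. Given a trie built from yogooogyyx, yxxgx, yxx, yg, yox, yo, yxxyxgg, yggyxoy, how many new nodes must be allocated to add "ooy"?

3

Nothing in the trie begins with "o"; the whole of "ooy" is new.
3 − 0 = 3 new nodes.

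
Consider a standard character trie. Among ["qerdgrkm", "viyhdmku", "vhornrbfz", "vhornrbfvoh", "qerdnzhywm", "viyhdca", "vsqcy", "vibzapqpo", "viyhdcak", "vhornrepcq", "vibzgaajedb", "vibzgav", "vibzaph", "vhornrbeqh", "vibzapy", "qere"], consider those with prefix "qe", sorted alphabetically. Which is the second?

Filter for "qe…" and sort: "qerdgrkm", "qerdnzhywm", "qere"
The 2nd is qerdnzhywm.

qerdnzhywm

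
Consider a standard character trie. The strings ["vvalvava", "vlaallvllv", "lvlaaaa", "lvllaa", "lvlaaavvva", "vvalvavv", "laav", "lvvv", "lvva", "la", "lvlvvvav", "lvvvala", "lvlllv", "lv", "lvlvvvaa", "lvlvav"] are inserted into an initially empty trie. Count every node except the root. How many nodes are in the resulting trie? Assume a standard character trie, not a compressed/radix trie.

Trace insertions, counting only characters that open a new branch:
  "vvalvava" → 8 new (v, v, a, l, v, a, v, a)
  "vlaallvllv" → prefix "v" already present; 9 new (l, a, a, l, l, v, l, l, v)
  "lvlaaaa" → 7 new (l, v, l, a, a, a, a)
  "lvllaa" → prefix "lvl" already present; 3 new (l, a, a)
  "lvlaaavvva" → prefix "lvlaaa" already present; 4 new (v, v, v, a)
  "vvalvavv" → prefix "vvalvav" already present; 1 new (v)
  "laav" → prefix "l" already present; 3 new (a, a, v)
  "lvvv" → prefix "lv" already present; 2 new (v, v)
  "lvva" → prefix "lvv" already present; 1 new (a)
  "la" → prefix "la" already present; 0 new (none)
  "lvlvvvav" → prefix "lvl" already present; 5 new (v, v, v, a, v)
  "lvvvala" → prefix "lvvv" already present; 3 new (a, l, a)
  "lvlllv" → prefix "lvll" already present; 2 new (l, v)
  "lv" → prefix "lv" already present; 0 new (none)
  "lvlvvvaa" → prefix "lvlvvva" already present; 1 new (a)
  "lvlvav" → prefix "lvlv" already present; 2 new (a, v)
Total nodes = 8 + 9 + 7 + 3 + 4 + 1 + 3 + 2 + 1 + 0 + 5 + 3 + 2 + 0 + 1 + 2 = 51

51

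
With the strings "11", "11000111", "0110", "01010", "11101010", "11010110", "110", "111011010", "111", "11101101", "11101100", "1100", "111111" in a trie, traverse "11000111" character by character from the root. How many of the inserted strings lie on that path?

Traverse "11000111" character by character; count nodes along the way that are marked as word ends.
Prefixes of the query that are stored words: "11", "110", "1100", "11000111"
Count: 4

4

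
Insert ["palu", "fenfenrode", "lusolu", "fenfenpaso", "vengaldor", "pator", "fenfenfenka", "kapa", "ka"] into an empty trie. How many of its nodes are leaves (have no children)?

A leaf is a node with no children — equivalently, the end of a word that is not a proper prefix of any other stored word.
Those words: "fenfenfenka", "fenfenpaso", "fenfenrode", "kapa", "lusolu", "palu", "pator", "vengaldor"
Leaf count: 8

8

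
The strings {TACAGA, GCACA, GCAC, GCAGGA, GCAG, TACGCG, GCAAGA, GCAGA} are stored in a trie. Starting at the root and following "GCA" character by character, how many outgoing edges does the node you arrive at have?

Walk "GCA" from the root, arriving at one node.
Distinct next characters after "GCA": A, C, G.
That node has 3 child edges.

3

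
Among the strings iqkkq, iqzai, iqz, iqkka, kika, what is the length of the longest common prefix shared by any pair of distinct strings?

Equivalently: take the maximum, over all pairs, of their longest common prefix length.
"iqkka" and "iqkkq" agree on "iqkk" (4 characters) before diverging; nothing deeper is shared.
Longest shared-prefix length: 4

4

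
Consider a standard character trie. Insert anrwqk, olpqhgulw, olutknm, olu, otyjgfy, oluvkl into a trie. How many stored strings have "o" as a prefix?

Filter for entries beginning with "o":
Matches: "olpqhgulw", "olu", "olutknm", "oluvkl", "otyjgfy"
Count: 5

5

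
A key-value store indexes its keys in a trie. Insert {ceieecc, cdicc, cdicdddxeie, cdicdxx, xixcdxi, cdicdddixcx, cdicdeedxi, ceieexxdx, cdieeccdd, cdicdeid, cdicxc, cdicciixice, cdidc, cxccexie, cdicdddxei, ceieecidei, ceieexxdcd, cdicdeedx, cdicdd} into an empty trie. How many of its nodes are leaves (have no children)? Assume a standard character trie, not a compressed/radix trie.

15

Leaves are exactly the stored words that no other stored word extends.
Those words: "cdicciixice", "cdicdddixcx", "cdicdddxeie", "cdicdeedxi", "cdicdeid", "cdicdxx", "cdicxc", "cdidc", "cdieeccdd", "ceieecc", "ceieecidei", "ceieexxdcd", "ceieexxdx", "cxccexie", "xixcdxi"
Leaf count: 15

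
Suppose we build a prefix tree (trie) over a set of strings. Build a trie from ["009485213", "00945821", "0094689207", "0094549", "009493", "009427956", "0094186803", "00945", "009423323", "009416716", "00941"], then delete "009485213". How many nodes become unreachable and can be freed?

5

Walk "009485213" from the leaf back toward the root, removing each node that no remaining word uses.
The suffix "85213" (5 nodes) is used only by "009485213"; the node for "0094" still has the child "5", so pruning stops there.
Nodes removed: 5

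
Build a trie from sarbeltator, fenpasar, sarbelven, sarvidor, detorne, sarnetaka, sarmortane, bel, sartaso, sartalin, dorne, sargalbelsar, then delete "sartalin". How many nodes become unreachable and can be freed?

Walk "sartalin" from the leaf back toward the root, removing each node that no remaining word uses.
The suffix "lin" (3 nodes) is used only by "sartalin"; the node for "sarta" still has the child "s", so pruning stops there.
Nodes removed: 3

3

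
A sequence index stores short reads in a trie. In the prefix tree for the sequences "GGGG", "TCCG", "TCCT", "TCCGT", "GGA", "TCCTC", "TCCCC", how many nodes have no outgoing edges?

A leaf is a node with no children — equivalently, the end of a word that is not a proper prefix of any other stored word.
Those words: "GGA", "GGGG", "TCCCC", "TCCGT", "TCCTC"
Leaf count: 5

5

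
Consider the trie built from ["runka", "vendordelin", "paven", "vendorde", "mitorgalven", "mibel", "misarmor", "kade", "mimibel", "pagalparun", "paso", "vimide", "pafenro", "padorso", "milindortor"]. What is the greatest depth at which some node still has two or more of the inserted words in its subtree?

Look for the deepest trie node that still has at least two words in its subtree.
"vendorde" and "vendordelin" agree on "vendorde" (8 characters) before diverging; nothing deeper is shared.
Longest shared-prefix length: 8

8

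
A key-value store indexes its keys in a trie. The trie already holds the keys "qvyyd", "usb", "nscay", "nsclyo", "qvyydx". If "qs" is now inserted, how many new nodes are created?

1

"q" is already a path in the trie; the remaining "s" must be added.
New nodes needed: |"qs"| − 1 = 2 − 1 = 1.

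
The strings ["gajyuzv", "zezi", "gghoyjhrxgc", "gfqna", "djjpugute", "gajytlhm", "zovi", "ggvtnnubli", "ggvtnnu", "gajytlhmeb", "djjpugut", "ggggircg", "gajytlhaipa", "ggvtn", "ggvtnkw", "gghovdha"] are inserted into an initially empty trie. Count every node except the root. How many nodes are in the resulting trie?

67

For each word, the new-node count is its length minus the longest prefix already in the trie:
  "gajyuzv" → 7 new (g, a, j, y, u, z, v)
  "zezi" → 4 new (z, e, z, i)
  "gghoyjhrxgc" → prefix "g" already present; 10 new (g, h, o, y, j, h, r, x, g, c)
  "gfqna" → prefix "g" already present; 4 new (f, q, n, a)
  "djjpugute" → 9 new (d, j, j, p, u, g, u, t, e)
  "gajytlhm" → prefix "gajy" already present; 4 new (t, l, h, m)
  "zovi" → prefix "z" already present; 3 new (o, v, i)
  "ggvtnnubli" → prefix "gg" already present; 8 new (v, t, n, n, u, b, l, i)
  "ggvtnnu" → prefix "ggvtnnu" already present; 0 new (none)
  "gajytlhmeb" → prefix "gajytlhm" already present; 2 new (e, b)
  "djjpugut" → prefix "djjpugut" already present; 0 new (none)
  "ggggircg" → prefix "gg" already present; 6 new (g, g, i, r, c, g)
  "gajytlhaipa" → prefix "gajytlh" already present; 4 new (a, i, p, a)
  "ggvtn" → prefix "ggvtn" already present; 0 new (none)
  "ggvtnkw" → prefix "ggvtn" already present; 2 new (k, w)
  "gghovdha" → prefix "ggho" already present; 4 new (v, d, h, a)
Total nodes = 7 + 4 + 10 + 4 + 9 + 4 + 3 + 8 + 0 + 2 + 0 + 6 + 4 + 0 + 2 + 4 = 67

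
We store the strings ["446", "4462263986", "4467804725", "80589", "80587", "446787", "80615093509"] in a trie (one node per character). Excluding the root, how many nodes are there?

Insert word by word; a character creates a node only if that edge doesn't already exist:
  "446" → 3 new (4, 4, 6)
  "4462263986" → prefix "446" already present; 7 new (2, 2, 6, 3, 9, 8, 6)
  "4467804725" → prefix "446" already present; 7 new (7, 8, 0, 4, 7, 2, 5)
  "80589" → 5 new (8, 0, 5, 8, 9)
  "80587" → prefix "8058" already present; 1 new (7)
  "446787" → prefix "44678" already present; 1 new (7)
  "80615093509" → prefix "80" already present; 9 new (6, 1, 5, 0, 9, 3, 5, 0, 9)
Total nodes = 3 + 7 + 7 + 5 + 1 + 1 + 9 = 33

33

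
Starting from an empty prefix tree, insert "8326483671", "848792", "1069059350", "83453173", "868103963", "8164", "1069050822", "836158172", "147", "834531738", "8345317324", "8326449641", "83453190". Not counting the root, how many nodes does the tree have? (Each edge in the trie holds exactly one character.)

65

For each word, the new-node count is its length minus the longest prefix already in the trie:
  "8326483671" → 10 new (8, 3, 2, 6, 4, 8, 3, 6, 7, 1)
  "848792" → prefix "8" already present; 5 new (4, 8, 7, 9, 2)
  "1069059350" → 10 new (1, 0, 6, 9, 0, 5, 9, 3, 5, 0)
  "83453173" → prefix "83" already present; 6 new (4, 5, 3, 1, 7, 3)
  "868103963" → prefix "8" already present; 8 new (6, 8, 1, 0, 3, 9, 6, 3)
  "8164" → prefix "8" already present; 3 new (1, 6, 4)
  "1069050822" → prefix "106905" already present; 4 new (0, 8, 2, 2)
  "836158172" → prefix "83" already present; 7 new (6, 1, 5, 8, 1, 7, 2)
  "147" → prefix "1" already present; 2 new (4, 7)
  "834531738" → prefix "83453173" already present; 1 new (8)
  "8345317324" → prefix "83453173" already present; 2 new (2, 4)
  "8326449641" → prefix "83264" already present; 5 new (4, 9, 6, 4, 1)
  "83453190" → prefix "834531" already present; 2 new (9, 0)
Total nodes = 10 + 5 + 10 + 6 + 8 + 3 + 4 + 7 + 2 + 1 + 2 + 5 + 2 = 65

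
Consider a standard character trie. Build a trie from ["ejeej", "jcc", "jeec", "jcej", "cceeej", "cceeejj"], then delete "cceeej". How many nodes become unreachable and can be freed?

A node on "cceeej"'s path can go only if nothing else ends at it or branches off below it.
Every node on "cceeej" is still needed (e.g. by "cceeejj"), so nothing is freed.
Nodes removed: 0

0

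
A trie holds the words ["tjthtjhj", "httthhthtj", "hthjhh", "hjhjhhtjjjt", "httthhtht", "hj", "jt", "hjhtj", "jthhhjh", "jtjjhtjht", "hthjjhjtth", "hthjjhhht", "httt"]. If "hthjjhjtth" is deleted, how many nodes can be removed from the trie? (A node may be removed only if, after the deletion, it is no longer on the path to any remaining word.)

After clearing the end-marker at "hthjjhjtth", prune upward until reaching a node still needed by another word.
The suffix "jtth" (4 nodes) is used only by "hthjjhjtth"; the node for "hthjjh" still has the child "h", so pruning stops there.
Nodes removed: 4

4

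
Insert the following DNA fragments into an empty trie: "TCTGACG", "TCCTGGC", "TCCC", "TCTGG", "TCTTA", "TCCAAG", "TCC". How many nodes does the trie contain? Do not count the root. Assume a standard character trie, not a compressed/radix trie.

Trie structure (* marks end of a word):
(root)
└─ T
   └─ C
      ├─ C *
      │  ├─ A
      │  │  └─ A
      │  │     └─ G *
      │  ├─ C *
      │  └─ T
      │     └─ G
      │        └─ G
      │           └─ C *
      └─ T
         ├─ G
         │  ├─ A
         │  │  └─ C
         │  │     └─ G *
         │  └─ G *
         └─ T
            └─ A *
Counting every labelled node above: 19.

19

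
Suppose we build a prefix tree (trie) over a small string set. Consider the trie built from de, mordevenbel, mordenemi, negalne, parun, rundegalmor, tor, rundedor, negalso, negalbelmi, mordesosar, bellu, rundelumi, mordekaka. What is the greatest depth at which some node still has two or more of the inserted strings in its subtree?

The deepest shared node is where two words last agree before diverging.
"mordekaka" and "mordenemi" agree on "morde" (5 characters) before diverging; nothing deeper is shared.
Longest shared-prefix length: 5

5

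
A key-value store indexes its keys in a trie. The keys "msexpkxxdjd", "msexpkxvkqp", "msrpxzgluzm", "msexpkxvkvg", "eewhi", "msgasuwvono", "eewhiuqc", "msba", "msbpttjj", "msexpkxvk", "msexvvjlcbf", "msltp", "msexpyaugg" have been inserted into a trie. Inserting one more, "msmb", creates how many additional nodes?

Walking "msmb" from the root, the first 2 characters ("ms") follow existing edges; "m" is the first miss.
So 4 − 2 = 2 new nodes.

2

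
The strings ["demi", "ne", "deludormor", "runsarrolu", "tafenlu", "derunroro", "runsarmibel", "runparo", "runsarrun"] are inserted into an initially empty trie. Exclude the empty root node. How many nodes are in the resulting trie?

49

For each word, the new-node count is its length minus the longest prefix already in the trie:
  "demi" → 4 new (d, e, m, i)
  "ne" → 2 new (n, e)
  "deludormor" → prefix "de" already present; 8 new (l, u, d, o, r, m, o, r)
  "runsarrolu" → 10 new (r, u, n, s, a, r, r, o, l, u)
  "tafenlu" → 7 new (t, a, f, e, n, l, u)
  "derunroro" → prefix "de" already present; 7 new (r, u, n, r, o, r, o)
  "runsarmibel" → prefix "runsar" already present; 5 new (m, i, b, e, l)
  "runparo" → prefix "run" already present; 4 new (p, a, r, o)
  "runsarrun" → prefix "runsarr" already present; 2 new (u, n)
Total nodes = 4 + 2 + 8 + 10 + 7 + 7 + 5 + 4 + 2 = 49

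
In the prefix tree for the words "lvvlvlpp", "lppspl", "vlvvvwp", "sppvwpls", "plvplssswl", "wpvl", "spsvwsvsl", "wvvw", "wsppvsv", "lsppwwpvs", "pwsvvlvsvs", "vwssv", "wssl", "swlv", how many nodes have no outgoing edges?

Leaves are exactly the stored words that no other stored word extends.
Those words: "lppspl", "lsppwwpvs", "lvvlvlpp", "plvplssswl", "pwsvvlvsvs", "sppvwpls", "spsvwsvsl", "swlv", "vlvvvwp", "vwssv", "wpvl", "wsppvsv", "wssl", "wvvw"
Leaf count: 14

14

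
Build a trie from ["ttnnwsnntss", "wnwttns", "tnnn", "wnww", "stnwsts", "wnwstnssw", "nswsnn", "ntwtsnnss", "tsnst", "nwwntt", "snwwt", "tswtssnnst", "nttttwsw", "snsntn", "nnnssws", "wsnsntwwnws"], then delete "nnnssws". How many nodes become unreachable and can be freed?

6

After clearing the end-marker at "nnnssws", prune upward until reaching a node still needed by another word.
The suffix "nnssws" (6 nodes) is used only by "nnnssws"; the node for "n" still has the child "s", so pruning stops there.
Nodes removed: 6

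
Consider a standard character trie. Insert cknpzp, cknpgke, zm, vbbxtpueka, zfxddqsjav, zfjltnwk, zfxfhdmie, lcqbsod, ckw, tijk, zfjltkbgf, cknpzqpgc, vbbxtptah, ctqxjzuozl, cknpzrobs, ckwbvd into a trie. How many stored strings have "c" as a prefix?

7

Walk to "c"; the words in its subtree are exactly those with that prefix.
Words under "c": cknpgke, cknpzp, cknpzqpgc, cknpzrobs, ckw, ckwbvd, ctqxjzuozl
Count: 7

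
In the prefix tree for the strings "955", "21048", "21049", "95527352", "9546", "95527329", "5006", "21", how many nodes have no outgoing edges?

Leaves are exactly the stored words that no other stored word extends.
Those words: "21048", "21049", "5006", "9546", "95527329", "95527352"
Leaf count: 6

6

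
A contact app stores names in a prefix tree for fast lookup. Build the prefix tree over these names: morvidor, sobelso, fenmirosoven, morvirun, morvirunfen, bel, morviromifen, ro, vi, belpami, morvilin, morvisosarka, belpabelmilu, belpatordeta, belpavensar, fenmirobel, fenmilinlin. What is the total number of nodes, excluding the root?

89

Trace insertions, counting only characters that open a new branch:
  "morvidor" → 8 new (m, o, r, v, i, d, o, r)
  "sobelso" → 7 new (s, o, b, e, l, s, o)
  "fenmirosoven" → 12 new (f, e, n, m, i, r, o, s, o, v, e, n)
  "morvirun" → prefix "morvi" already present; 3 new (r, u, n)
  "morvirunfen" → prefix "morvirun" already present; 3 new (f, e, n)
  "bel" → 3 new (b, e, l)
  "morviromifen" → prefix "morvir" already present; 6 new (o, m, i, f, e, n)
  "ro" → 2 new (r, o)
  "vi" → 2 new (v, i)
  "belpami" → prefix "bel" already present; 4 new (p, a, m, i)
  "morvilin" → prefix "morvi" already present; 3 new (l, i, n)
  "morvisosarka" → prefix "morvi" already present; 7 new (s, o, s, a, r, k, a)
  "belpabelmilu" → prefix "belpa" already present; 7 new (b, e, l, m, i, l, u)
  "belpatordeta" → prefix "belpa" already present; 7 new (t, o, r, d, e, t, a)
  "belpavensar" → prefix "belpa" already present; 6 new (v, e, n, s, a, r)
  "fenmirobel" → prefix "fenmiro" already present; 3 new (b, e, l)
  "fenmilinlin" → prefix "fenmi" already present; 6 new (l, i, n, l, i, n)
Total nodes = 8 + 7 + 12 + 3 + 3 + 3 + 6 + 2 + 2 + 4 + 3 + 7 + 7 + 7 + 6 + 3 + 6 = 89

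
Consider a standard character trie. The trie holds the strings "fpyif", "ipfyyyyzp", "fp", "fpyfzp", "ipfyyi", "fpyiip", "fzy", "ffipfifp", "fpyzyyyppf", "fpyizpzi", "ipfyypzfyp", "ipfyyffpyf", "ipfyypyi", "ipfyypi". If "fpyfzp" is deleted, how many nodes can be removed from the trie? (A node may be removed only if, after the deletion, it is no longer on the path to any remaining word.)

3

Walk "fpyfzp" from the leaf back toward the root, removing each node that no remaining word uses.
The suffix "fzp" (3 nodes) is used only by "fpyfzp"; the node for "fpy" still has the child "i", so pruning stops there.
Nodes removed: 3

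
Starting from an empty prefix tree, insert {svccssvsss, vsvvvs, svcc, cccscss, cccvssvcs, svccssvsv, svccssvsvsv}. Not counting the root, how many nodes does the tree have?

32

For each word, the new-node count is its length minus the longest prefix already in the trie:
  "svccssvsss" → 10 new (s, v, c, c, s, s, v, s, s, s)
  "vsvvvs" → 6 new (v, s, v, v, v, s)
  "svcc" → prefix "svcc" already present; 0 new (none)
  "cccscss" → 7 new (c, c, c, s, c, s, s)
  "cccvssvcs" → prefix "ccc" already present; 6 new (v, s, s, v, c, s)
  "svccssvsv" → prefix "svccssvs" already present; 1 new (v)
  "svccssvsvsv" → prefix "svccssvsv" already present; 2 new (s, v)
Total nodes = 10 + 6 + 0 + 7 + 6 + 1 + 2 = 32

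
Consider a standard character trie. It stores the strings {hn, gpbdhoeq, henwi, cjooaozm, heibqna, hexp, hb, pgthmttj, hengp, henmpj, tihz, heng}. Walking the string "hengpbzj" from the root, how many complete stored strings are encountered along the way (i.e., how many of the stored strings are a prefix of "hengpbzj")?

Walk "hengpbzj" from the root; an end-of-word marker is hit whenever a stored word is a prefix of "hengpbzj".
Prefixes of the query that are stored words: "heng", "hengp"
Count: 2

2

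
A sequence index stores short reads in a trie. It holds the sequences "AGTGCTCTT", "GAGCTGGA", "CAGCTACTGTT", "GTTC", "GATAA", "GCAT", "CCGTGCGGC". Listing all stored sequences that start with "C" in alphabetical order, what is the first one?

DFS of the "C" subtree visits, in order: "CAGCTACTGTT", "CCGTGCGGC"
The 1st is CAGCTACTGTT.

CAGCTACTGTT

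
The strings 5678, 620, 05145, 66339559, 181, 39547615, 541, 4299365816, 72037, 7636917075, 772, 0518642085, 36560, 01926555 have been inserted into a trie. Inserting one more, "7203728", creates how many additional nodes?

2

"72037" is already a path in the trie; the remaining "28" must be added.
So 7 − 5 = 2 new nodes.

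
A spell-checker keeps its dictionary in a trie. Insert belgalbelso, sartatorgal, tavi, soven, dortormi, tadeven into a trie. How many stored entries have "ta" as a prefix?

2

Walk to "ta"; the words in its subtree are exactly those with that prefix.
Words under "ta": tadeven, tavi
Count: 2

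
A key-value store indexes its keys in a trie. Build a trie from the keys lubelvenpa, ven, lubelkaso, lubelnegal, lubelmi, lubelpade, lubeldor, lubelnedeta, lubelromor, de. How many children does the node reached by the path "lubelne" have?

2

Walk "lubelne" from the root, arriving at one node.
Distinct next characters after "lubelne": d, g.
That node has 2 child edges.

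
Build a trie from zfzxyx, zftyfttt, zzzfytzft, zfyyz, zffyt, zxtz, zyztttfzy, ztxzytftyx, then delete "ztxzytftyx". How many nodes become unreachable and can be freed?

Walk "ztxzytftyx" from the leaf back toward the root, removing each node that no remaining word uses.
The suffix "txzytftyx" (9 nodes) is used only by "ztxzytftyx"; the node for "z" still has the child "f", so pruning stops there.
Nodes removed: 9

9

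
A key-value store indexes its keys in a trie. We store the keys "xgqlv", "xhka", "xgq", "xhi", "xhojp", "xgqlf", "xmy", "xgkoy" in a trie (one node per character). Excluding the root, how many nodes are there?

Trie structure (* marks end of a word):
(root)
└─ x
   ├─ g
   │  ├─ k
   │  │  └─ o
   │  │     └─ y *
   │  └─ q *
   │     └─ l
   │        ├─ f *
   │        └─ v *
   ├─ h
   │  ├─ i *
   │  ├─ k
   │  │  └─ a *
   │  └─ o
   │     └─ j
   │        └─ p *
   └─ m
      └─ y *
Counting every labelled node above: 18.

18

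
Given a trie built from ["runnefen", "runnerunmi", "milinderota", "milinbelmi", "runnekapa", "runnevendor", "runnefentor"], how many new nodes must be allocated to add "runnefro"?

"runnef" is already a path in the trie; the remaining "ro" must be added.
So 8 − 6 = 2 new nodes.

2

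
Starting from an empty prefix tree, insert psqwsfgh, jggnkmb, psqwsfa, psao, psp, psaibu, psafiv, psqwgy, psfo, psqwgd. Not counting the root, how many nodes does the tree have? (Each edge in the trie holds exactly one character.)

Trace insertions, counting only characters that open a new branch:
  "psqwsfgh" → 8 new (p, s, q, w, s, f, g, h)
  "jggnkmb" → 7 new (j, g, g, n, k, m, b)
  "psqwsfa" → prefix "psqwsf" already present; 1 new (a)
  "psao" → prefix "ps" already present; 2 new (a, o)
  "psp" → prefix "ps" already present; 1 new (p)
  "psaibu" → prefix "psa" already present; 3 new (i, b, u)
  "psafiv" → prefix "psa" already present; 3 new (f, i, v)
  "psqwgy" → prefix "psqw" already present; 2 new (g, y)
  "psfo" → prefix "ps" already present; 2 new (f, o)
  "psqwgd" → prefix "psqwg" already present; 1 new (d)
Total nodes = 8 + 7 + 1 + 2 + 1 + 3 + 3 + 2 + 2 + 1 = 30

30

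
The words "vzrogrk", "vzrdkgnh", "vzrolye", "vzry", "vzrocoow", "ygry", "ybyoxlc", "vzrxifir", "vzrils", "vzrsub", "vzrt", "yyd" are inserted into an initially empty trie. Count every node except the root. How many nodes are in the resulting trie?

Count nodes per top-level branch (shared prefixes stored once):
  'v'-branch (vzrdkgnh, vzrils, vzrocoow, vzrogrk, vzrolye, vzrsub, vzrt, vzrxifir, vzry): 32 nodes
  'y'-branch (ybyoxlc, ygry, yyd): 12 nodes
Sum: 44

44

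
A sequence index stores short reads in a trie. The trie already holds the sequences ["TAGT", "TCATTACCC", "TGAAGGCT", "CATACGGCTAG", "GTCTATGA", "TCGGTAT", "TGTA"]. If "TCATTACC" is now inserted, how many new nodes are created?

0

Every character of "TCATTACC" already lies on an existing path (it is a prefix of some stored word).
No new nodes are needed: 0.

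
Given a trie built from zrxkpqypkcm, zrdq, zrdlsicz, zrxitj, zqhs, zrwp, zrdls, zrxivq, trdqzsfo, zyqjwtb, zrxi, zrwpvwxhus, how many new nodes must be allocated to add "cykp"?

4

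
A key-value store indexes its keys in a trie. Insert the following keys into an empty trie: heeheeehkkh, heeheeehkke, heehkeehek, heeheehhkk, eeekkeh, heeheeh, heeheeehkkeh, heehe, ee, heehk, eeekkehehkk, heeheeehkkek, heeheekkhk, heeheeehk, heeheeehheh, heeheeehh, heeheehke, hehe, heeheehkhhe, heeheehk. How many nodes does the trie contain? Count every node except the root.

49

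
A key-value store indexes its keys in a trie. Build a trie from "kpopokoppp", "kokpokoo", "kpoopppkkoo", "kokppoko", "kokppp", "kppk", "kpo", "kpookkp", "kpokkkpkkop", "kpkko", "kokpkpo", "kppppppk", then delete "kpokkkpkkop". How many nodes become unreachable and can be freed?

8

After clearing the end-marker at "kpokkkpkkop", prune upward until reaching a node still needed by another word.
The suffix "kkkpkkop" (8 nodes) is used only by "kpokkkpkkop"; the node for "kpo" still has the child "p", so pruning stops there.
Nodes removed: 8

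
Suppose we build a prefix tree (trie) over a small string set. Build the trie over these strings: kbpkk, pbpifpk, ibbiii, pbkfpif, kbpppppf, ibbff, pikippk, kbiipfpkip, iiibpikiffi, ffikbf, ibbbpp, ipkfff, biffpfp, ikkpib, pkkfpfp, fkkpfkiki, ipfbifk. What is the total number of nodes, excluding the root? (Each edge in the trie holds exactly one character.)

99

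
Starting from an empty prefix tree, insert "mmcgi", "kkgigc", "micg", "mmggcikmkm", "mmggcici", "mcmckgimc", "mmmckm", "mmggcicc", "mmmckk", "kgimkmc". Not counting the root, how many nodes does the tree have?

44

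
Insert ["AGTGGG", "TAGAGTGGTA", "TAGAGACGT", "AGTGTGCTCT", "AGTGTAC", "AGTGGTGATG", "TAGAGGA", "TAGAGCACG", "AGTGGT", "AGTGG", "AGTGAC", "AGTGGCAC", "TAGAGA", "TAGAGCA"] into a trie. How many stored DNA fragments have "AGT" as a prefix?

8

Filter for entries beginning with "AGT":
Matches: "AGTGAC", "AGTGG", "AGTGGCAC", "AGTGGG", "AGTGGT", "AGTGGTGATG", "AGTGTAC", "AGTGTGCTCT"
Count: 8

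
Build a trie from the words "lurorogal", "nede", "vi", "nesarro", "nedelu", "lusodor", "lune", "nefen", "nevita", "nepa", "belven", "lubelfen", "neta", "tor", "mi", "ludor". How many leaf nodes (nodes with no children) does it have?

Leaves are exactly the stored words that no other stored word extends.
Those words: "belven", "lubelfen", "ludor", "lune", "lurorogal", "lusodor", "mi", "nedelu", "nefen", "nepa", "nesarro", "neta", "nevita", "tor", "vi"
Leaf count: 15

15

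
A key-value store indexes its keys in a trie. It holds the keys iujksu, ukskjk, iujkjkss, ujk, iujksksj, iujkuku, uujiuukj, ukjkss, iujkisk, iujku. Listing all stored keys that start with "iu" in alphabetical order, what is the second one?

Filter for "iu…" and sort: "iujkisk", "iujkjkss", "iujksksj", "iujksu", "iujku", "iujkuku"
Position 2: iujkjkss

iujkjkss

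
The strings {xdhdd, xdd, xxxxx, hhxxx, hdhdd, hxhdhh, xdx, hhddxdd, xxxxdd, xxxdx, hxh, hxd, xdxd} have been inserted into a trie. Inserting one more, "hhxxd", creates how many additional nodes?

The longest prefix of "hhxxd" already in the trie is "hhxx" (length 4).
New nodes needed: |"hhxxd"| − 4 = 5 − 4 = 1.

1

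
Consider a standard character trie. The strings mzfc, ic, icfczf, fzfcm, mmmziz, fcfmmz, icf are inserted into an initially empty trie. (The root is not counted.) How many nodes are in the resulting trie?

25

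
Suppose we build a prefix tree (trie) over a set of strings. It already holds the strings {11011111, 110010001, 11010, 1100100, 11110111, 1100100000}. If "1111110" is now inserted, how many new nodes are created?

"1111" is already a path in the trie; the remaining "110" must be added.
So 7 − 4 = 3 new nodes.

3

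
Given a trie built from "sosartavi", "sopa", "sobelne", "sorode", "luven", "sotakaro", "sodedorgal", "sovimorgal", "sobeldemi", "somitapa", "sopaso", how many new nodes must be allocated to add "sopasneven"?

"sopas" is already a path in the trie; the remaining "neven" must be added.
Each of the 5 remaining characters creates one node.

5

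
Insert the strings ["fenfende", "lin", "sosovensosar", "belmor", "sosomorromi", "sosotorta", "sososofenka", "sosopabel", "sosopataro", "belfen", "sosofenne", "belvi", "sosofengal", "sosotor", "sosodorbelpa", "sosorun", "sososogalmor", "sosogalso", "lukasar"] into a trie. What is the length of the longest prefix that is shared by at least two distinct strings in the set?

Look for the deepest trie node that still has at least two words in its subtree.
e.g. "sosofengal" and "sosofenne" share the prefix "sosofen" of length 7; no pair shares a longer one.
Longest shared-prefix length: 7

7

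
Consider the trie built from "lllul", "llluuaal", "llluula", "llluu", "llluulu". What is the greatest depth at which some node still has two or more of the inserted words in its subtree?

6

The deepest shared node is where two words last agree before diverging.
e.g. "llluula" and "llluulu" share the prefix "llluul" of length 6; no pair shares a longer one.
Longest shared-prefix length: 6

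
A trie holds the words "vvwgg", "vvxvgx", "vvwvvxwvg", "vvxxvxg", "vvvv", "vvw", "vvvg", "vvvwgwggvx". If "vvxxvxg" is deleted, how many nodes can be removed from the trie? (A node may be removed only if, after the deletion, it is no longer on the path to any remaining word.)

A node on "vvxxvxg"'s path can go only if nothing else ends at it or branches off below it.
The suffix "xvxg" (4 nodes) is used only by "vvxxvxg"; the node for "vvx" still has the child "v", so pruning stops there.
Nodes removed: 4

4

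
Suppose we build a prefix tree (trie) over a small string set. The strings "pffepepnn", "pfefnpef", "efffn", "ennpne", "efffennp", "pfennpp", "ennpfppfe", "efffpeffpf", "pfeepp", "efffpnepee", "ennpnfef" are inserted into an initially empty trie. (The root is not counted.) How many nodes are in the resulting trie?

55

For each word, the new-node count is its length minus the longest prefix already in the trie:
  "pffepepnn" → 9 new (p, f, f, e, p, e, p, n, n)
  "pfefnpef" → prefix "pf" already present; 6 new (e, f, n, p, e, f)
  "efffn" → 5 new (e, f, f, f, n)
  "ennpne" → prefix "e" already present; 5 new (n, n, p, n, e)
  "efffennp" → prefix "efff" already present; 4 new (e, n, n, p)
  "pfennpp" → prefix "pfe" already present; 4 new (n, n, p, p)
  "ennpfppfe" → prefix "ennp" already present; 5 new (f, p, p, f, e)
  "efffpeffpf" → prefix "efff" already present; 6 new (p, e, f, f, p, f)
  "pfeepp" → prefix "pfe" already present; 3 new (e, p, p)
  "efffpnepee" → prefix "efffp" already present; 5 new (n, e, p, e, e)
  "ennpnfef" → prefix "ennpn" already present; 3 new (f, e, f)
Total nodes = 9 + 6 + 5 + 5 + 4 + 4 + 5 + 6 + 3 + 5 + 3 = 55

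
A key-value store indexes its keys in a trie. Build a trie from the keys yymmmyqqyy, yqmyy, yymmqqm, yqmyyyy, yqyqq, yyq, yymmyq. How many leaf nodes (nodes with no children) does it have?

6

A leaf is a node with no children — equivalently, the end of a word that is not a proper prefix of any other stored word.
Those words: "yqmyyyy", "yqyqq", "yymmmyqqyy", "yymmqqm", "yymmyq", "yyq"
Leaf count: 6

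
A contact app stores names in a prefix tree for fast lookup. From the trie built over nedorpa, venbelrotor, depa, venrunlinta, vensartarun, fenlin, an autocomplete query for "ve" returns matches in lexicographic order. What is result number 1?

Filter for "ve…" and sort: "venbelrotor", "venrunlinta", "vensartarun"
Position 1: venbelrotor

venbelrotor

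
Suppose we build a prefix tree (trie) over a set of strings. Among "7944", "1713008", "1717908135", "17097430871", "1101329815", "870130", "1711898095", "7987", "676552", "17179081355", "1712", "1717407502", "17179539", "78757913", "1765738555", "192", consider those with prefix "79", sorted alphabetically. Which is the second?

Words with prefix "79", in lexicographic order: "7944", "7987"
Position 2: 7987

7987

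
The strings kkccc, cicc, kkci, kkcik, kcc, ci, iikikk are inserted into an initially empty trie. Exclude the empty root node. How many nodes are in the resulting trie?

19

For each word, the new-node count is its length minus the longest prefix already in the trie:
  "kkccc" → 5 new (k, k, c, c, c)
  "cicc" → 4 new (c, i, c, c)
  "kkci" → prefix "kkc" already present; 1 new (i)
  "kkcik" → prefix "kkci" already present; 1 new (k)
  "kcc" → prefix "k" already present; 2 new (c, c)
  "ci" → prefix "ci" already present; 0 new (none)
  "iikikk" → 6 new (i, i, k, i, k, k)
Total nodes = 5 + 4 + 1 + 1 + 2 + 0 + 6 = 19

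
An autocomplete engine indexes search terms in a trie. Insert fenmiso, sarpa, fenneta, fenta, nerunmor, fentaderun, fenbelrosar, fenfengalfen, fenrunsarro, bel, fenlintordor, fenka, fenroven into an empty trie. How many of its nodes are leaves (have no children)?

12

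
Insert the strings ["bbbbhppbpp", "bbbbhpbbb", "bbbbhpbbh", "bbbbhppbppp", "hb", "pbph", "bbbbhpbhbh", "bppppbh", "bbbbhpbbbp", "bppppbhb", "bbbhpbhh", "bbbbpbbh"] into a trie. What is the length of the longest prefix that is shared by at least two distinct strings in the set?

10

Equivalently: take the maximum, over all pairs, of their longest common prefix length.
e.g. "bbbbhppbpp" and "bbbbhppbppp" share the prefix "bbbbhppbpp" of length 10; no pair shares a longer one.
Longest shared-prefix length: 10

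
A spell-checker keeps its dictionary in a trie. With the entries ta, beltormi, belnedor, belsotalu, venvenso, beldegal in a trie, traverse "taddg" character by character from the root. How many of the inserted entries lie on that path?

1

Walk "taddg" from the root; an end-of-word marker is hit whenever a stored word is a prefix of "taddg".
Prefixes of the query that are stored words: "ta"
Count: 1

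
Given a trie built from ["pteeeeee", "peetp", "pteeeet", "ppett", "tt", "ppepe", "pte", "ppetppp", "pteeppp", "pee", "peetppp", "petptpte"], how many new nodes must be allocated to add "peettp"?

2

"peet" is already a path in the trie; the remaining "tp" must be added.
So 6 − 4 = 2 new nodes.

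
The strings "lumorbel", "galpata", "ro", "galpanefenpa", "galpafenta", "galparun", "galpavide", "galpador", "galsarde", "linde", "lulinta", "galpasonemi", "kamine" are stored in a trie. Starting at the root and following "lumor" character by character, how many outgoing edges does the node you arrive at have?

1

The children of the "lumor" node are the distinct next characters among strings starting with "lumor".
Characters that immediately follow "lumor" among the stored strings: {b}.
That node has 1 child edge.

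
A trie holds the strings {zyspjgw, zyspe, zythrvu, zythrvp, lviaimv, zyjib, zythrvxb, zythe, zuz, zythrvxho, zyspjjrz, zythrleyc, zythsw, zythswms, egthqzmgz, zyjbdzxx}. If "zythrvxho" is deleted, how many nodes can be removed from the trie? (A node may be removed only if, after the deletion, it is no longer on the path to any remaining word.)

After clearing the end-marker at "zythrvxho", prune upward until reaching a node still needed by another word.
The suffix "ho" (2 nodes) is used only by "zythrvxho"; the node for "zythrvx" still has the child "b", so pruning stops there.
Nodes removed: 2

2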